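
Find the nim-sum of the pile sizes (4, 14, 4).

14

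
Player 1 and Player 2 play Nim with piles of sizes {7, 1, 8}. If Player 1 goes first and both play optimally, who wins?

Player 1 wins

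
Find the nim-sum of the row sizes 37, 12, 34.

Compute the nim-sum pairwise:
37 XOR 12 = 41
41 XOR 34 = 11

11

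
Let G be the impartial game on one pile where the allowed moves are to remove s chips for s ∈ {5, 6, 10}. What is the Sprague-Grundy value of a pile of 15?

Build the Grundy sequence with g(k) = mex{g(k−s) : s ∈ {5, 6, 10}, s ≤ k}:
k:     0  1  2  3  4  5  6  7  8  9 10 11 12 13 14 15
g(k):  0  0  0  0  0  1  1  1  1  1  2  2  2  2  2  0
So g(15) = 0.

0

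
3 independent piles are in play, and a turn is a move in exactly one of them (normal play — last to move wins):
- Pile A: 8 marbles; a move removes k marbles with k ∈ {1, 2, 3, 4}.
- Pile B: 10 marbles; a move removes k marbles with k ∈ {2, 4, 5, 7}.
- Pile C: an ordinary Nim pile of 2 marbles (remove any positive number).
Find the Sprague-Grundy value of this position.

Grundy values for pile A (subtraction set {1, 2, 3, 4}):
g(0) = mex{} = 0
g(1) = mex{0} = 1
g(2) = mex{0,1} = 2
g(3) = mex{0,1,2} = 3
g(4) = mex{0,1,2,3} = 4
g(5) = mex{1,2,3,4} = 0
g(6) = mex{0,2,3,4} = 1
g(7) = mex{0,1,3,4} = 2
g(8) = mex{0,1,2,4} = 3
So g(8) = 3.
Build the Grundy sequence for pile B with g(k) = mex{g(k−s) : s ∈ {2, 4, 5, 7}, s ≤ k}:
g(0) = mex{} = 0
g(1) = mex{} = 0
g(2) = mex{0} = 1
g(3) = mex{0} = 1
g(4) = mex{0,1} = 2
g(5) = mex{0,1} = 2
g(6) = mex{0,1,2} = 3
g(7) = mex{0,1,2} = 3
g(8) = mex{0,1,2,3} = 4
g(9) = mex{1,2,3} = 0
g(10) = mex{1,2,3,4} = 0
So g(10) = 0.
Pile C is a plain Nim pile of size 2, so its Grundy value is 2.
The value of a disjunctive sum is the nim-sum of the parts.
Combined value = 3 ⊕ 0 ⊕ 2 = 1.

1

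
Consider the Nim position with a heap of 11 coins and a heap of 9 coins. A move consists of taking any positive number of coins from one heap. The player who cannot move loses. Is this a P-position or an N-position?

In binary:
  1011  (11)
  1001  (9)
  ----
  0010  (2)
The nim-sum is 2 ≠ 0, so this is an N-position: the player to move can win.

N-position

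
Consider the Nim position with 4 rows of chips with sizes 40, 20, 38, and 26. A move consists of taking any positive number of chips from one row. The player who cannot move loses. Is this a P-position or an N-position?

Write each in binary and XOR column by column:
  101000  (40)
  010100  (20)
  100110  (38)
  011010  (26)
  ------
  000000  (0)
The nim-sum is 0, so this is a P-position: the player to move is in a losing position under optimal play.

P-position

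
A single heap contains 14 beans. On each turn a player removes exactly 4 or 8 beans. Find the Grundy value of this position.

0

Grundy values for subtraction set {4, 8}:
g(0) = mex{} = 0
g(1) = mex{} = 0
g(2) = mex{} = 0
g(3) = mex{} = 0
g(4) = mex{0} = 1
g(5) = mex{0} = 1
g(6) = mex{0} = 1
g(7) = mex{0} = 1
g(8) = mex{0,1} = 2
g(9) = mex{0,1} = 2
g(10) = mex{0,1} = 2
g(11) = mex{0,1} = 2
g(12) = mex{1,2} = 0
g(13) = mex{1,2} = 0
g(14) = mex{1,2} = 0
So g(14) = 0.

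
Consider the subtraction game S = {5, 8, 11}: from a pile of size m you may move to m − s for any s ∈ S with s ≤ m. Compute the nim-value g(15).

Compute g(0), g(1), … for moves {5, 8, 11}:
k:     0  1  2  3  4  5  6  7  8  9 10 11 12 13 14 15
g(k):  0  0  0  0  0  1  1  1  1  1  2  2  2  2  2  3
So g(15) = 3.

3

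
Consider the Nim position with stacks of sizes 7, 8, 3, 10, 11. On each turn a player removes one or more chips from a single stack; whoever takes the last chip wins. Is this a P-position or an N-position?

Compute the nim-sum pairwise:
7 ^ 8 = 15
15 ^ 3 = 12
12 ^ 10 = 6
6 ^ 11 = 13
The nim-sum is 13 ≠ 0, so this is an N-position: the player to move can win.

N-position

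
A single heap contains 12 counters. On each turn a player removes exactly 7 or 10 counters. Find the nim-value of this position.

Build the Grundy sequence with g(k) = mex{g(k−s) : s ∈ {7, 10}, s ≤ k}:
g(0) = mex{} = 0
g(1) = mex{} = 0
g(2) = mex{} = 0
g(3) = mex{} = 0
g(4) = mex{} = 0
g(5) = mex{} = 0
g(6) = mex{} = 0
g(7) = mex{0} = 1
g(8) = mex{0} = 1
g(9) = mex{0} = 1
g(10) = mex{0} = 1
g(11) = mex{0} = 1
g(12) = mex{0} = 1
So g(12) = 1.

1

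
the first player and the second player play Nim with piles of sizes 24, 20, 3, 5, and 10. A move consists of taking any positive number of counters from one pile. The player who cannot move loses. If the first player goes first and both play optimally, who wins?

Nim-sum: 24 ⊕ 20 ⊕ 3 ⊕ 5 ⊕ 10 = 0.
The nim-sum is 0, so this is a P-position: the player to move is in a losing position under optimal play; the first player is about to move from it and so loses — the second player wins.

the second player wins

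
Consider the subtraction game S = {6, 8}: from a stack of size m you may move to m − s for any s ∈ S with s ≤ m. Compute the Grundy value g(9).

Build the Grundy sequence with g(k) = mex{g(k−s) : s ∈ {6, 8}, s ≤ k}:
k:     0  1  2  3  4  5  6  7  8  9
g(k):  0  0  0  0  0  0  1  1  1  1
So g(9) = 1.

1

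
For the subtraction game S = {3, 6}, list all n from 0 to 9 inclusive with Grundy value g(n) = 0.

Grundy values for subtraction set {3, 6}:
g(0) = mex{} = 0
g(1) = mex{} = 0
g(2) = mex{} = 0
g(3) = mex{0} = 1
g(4) = mex{0} = 1
g(5) = mex{0} = 1
g(6) = mex{0,1} = 2
g(7) = mex{0,1} = 2
g(8) = mex{0,1} = 2
g(9) = mex{1,2} = 0
The P-positions (g = 0) in 0..9 are 0, 1, 2, 9.

0, 1, 2, 9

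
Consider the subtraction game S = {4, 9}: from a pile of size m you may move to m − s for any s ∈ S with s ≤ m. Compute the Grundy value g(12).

1

Build the Grundy sequence with g(k) = mex{g(k−s) : s ∈ {4, 9}, s ≤ k}:
g(0) = mex{} = 0
g(1) = mex{} = 0
g(2) = mex{} = 0
g(3) = mex{} = 0
g(4) = mex{0} = 1
g(5) = mex{0} = 1
g(6) = mex{0} = 1
g(7) = mex{0} = 1
g(8) = mex{1} = 0
g(9) = mex{0,1} = 2
g(10) = mex{0,1} = 2
g(11) = mex{0,1} = 2
g(12) = mex{0} = 1
So g(12) = 1.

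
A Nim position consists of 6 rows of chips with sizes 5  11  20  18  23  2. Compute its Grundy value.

Compute the nim-sum pairwise:
5 ⊕ 11 = 14
14 ⊕ 20 = 26
26 ⊕ 18 = 8
8 ⊕ 23 = 31
31 ⊕ 2 = 29

29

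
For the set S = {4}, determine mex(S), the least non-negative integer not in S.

0

0 is not in the set, so the mex is 0.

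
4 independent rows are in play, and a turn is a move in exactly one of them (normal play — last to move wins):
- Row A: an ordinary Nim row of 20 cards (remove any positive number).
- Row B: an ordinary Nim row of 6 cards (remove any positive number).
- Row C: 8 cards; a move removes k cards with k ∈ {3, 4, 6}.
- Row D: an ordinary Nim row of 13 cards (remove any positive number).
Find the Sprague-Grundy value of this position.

Row A is a plain Nim row of size 20, so its Grundy value is 20.
Row B is a plain Nim row of size 6, so its Grundy value is 6.
Build the Grundy sequence for row C with g(k) = mex{g(k−s) : s ∈ {3, 4, 6}, s ≤ k}:
k:     0  1  2  3  4  5  6  7  8
g(k):  0  0  0  1  1  1  2  2  2
So g(8) = 2.
Row D is a plain Nim row of size 13, so its Grundy value is 13.
By the Sprague-Grundy theorem, the Grundy value of a sum of independent games is the XOR of the component values.
Combined value = 20 ⊕ 6 ⊕ 2 ⊕ 13 = 29.

29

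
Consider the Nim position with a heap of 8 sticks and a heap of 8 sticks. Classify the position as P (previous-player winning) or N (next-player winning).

Nim-sum: 8 ⊕ 8 = 0.
The nim-sum is 0, so this is a P-position: the player to move is in a losing position under optimal play.

P-position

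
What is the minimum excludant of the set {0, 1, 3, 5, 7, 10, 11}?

The values 0, 1 are all present; 2 is the first non-negative integer missing from the set.

2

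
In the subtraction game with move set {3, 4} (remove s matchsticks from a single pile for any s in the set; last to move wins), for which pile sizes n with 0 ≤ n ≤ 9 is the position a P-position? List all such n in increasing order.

0, 1, 2, 7, 8, 9

Grundy values for subtraction set {3, 4}:
g(0) = mex{} = 0
g(1) = mex{} = 0
g(2) = mex{} = 0
g(3) = mex{0} = 1
g(4) = mex{0} = 1
g(5) = mex{0} = 1
g(6) = mex{0,1} = 2
g(7) = mex{1} = 0
g(8) = mex{1} = 0
g(9) = mex{1,2} = 0
The P-positions (g = 0) in 0..9 are 0, 1, 2, 7, 8, 9.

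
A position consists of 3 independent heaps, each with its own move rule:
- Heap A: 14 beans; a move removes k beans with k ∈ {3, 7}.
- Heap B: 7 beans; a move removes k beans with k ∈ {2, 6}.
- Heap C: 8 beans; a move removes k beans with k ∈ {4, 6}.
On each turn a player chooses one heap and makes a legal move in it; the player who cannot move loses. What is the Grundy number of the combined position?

Grundy values for heap A (subtraction set {3, 7}):
k:     0  1  2  3  4  5  6  7  8  9 10 11 12 13 14
g(k):  0  0  0  1  1  1  0  2  2  1  0  0  0  1  1
So g(14) = 1.
Build the Grundy sequence for heap B with g(k) = mex{g(k−s) : s ∈ {2, 6}, s ≤ k}:
g(0) = mex{} = 0
g(1) = mex{} = 0
g(2) = mex{0} = 1
g(3) = mex{0} = 1
g(4) = mex{1} = 0
g(5) = mex{1} = 0
g(6) = mex{0} = 1
g(7) = mex{0} = 1
So g(7) = 1.
Build the Grundy sequence for heap C with g(k) = mex{g(k−s) : s ∈ {4, 6}, s ≤ k}:
k:     0  1  2  3  4  5  6  7  8
g(k):  0  0  0  0  1  1  1  1  2
So g(8) = 2.
The value of a disjunctive sum is the nim-sum of the parts.
Combined value = 1 ⊕ 1 ⊕ 2 = 2.

2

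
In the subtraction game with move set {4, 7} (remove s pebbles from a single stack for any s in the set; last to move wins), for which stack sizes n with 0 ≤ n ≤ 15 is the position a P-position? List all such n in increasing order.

0, 1, 2, 3, 11, 12, 13, 14

Grundy values for subtraction set {4, 7}:
k:     0  1  2  3  4  5  6  7  8  9 10 11 12 13 14 15
g(k):  0  0  0  0  1  1  1  1  2  2  2  0  0  0  0  1
The P-positions (g = 0) in 0..15 are 0, 1, 2, 3, 11, 12, 13, 14.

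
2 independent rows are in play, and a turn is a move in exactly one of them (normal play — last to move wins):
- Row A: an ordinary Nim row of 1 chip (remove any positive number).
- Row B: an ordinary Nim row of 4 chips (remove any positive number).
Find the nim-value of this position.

5

Row A is a plain Nim row of size 1, so its Grundy value is 1.
Row B is a plain Nim row of size 4, so its Grundy value is 4.
By the Sprague-Grundy theorem, the Grundy value of a sum of independent games is the XOR of the component values.
Combined value = 1 ⊕ 4 = 5.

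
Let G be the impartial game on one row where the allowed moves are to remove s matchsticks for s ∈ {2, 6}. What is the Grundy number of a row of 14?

1

Grundy values for subtraction set {2, 6}:
g(0) = mex{} = 0
g(1) = mex{} = 0
g(2) = mex{0} = 1
g(3) = mex{0} = 1
g(4) = mex{1} = 0
g(5) = mex{1} = 0
g(6) = mex{0} = 1
g(7) = mex{0} = 1
g(8) = mex{1} = 0
g(9) = mex{1} = 0
g(10) = mex{0} = 1
g(11) = mex{0} = 1
g(12) = mex{1} = 0
g(13) = mex{1} = 0
g(14) = mex{0} = 1
So g(14) = 1.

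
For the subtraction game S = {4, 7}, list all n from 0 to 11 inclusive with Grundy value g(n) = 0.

0, 1, 2, 3, 11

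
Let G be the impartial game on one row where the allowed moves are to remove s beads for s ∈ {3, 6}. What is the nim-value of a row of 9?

0

Build the Grundy sequence with g(k) = mex{g(k−s) : s ∈ {3, 6}, s ≤ k}:
k:     0  1  2  3  4  5  6  7  8  9
g(k):  0  0  0  1  1  1  2  2  2  0
So g(9) = 0.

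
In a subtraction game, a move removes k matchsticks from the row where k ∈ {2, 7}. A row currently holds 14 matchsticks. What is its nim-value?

0

Compute g(0), g(1), … for moves {2, 7}:
k:     0  1  2  3  4  5  6  7  8  9 10 11 12 13 14
g(k):  0  0  1  1  0  0  1  1  2  0  0  1  1  0  0
So g(14) = 0.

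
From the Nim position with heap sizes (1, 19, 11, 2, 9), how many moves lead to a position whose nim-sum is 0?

Bitwise XOR of the heap sizes:
  00001  (1)
  10011  (19)
  01011  (11)
  00010  (2)
  01001  (9)
  -----
  10010  (18)
The overall nim-sum is X = 18. A heap of size p has a winning move iff p XOR X < p (reduce it to p XOR X).
  1: 1 XOR 18 = 19 ≥ 1 — no move.
  19: 19 XOR 18 = 1 < 19 — winning move (to 1).
  11: 11 XOR 18 = 25 ≥ 11 — no move.
  2: 2 XOR 18 = 16 ≥ 2 — no move.
  9: 9 XOR 18 = 27 ≥ 9 — no move.
That gives 1 winning move.

1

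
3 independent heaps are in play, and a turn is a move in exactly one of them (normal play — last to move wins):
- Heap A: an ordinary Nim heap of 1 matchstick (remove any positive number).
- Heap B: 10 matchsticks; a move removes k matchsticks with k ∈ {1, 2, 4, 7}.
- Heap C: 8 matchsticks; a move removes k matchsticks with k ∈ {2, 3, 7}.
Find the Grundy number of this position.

Heap A is a plain Nim heap of size 1, so its Grundy value is 1.
Build the Grundy sequence for heap B with g(k) = mex{g(k−s) : s ∈ {1, 2, 4, 7}, s ≤ k}:
k:     0  1  2  3  4  5  6  7  8  9 10
g(k):  0  1  2  0  1  2  0  1  2  0  1
So g(10) = 1.
Build the Grundy sequence for heap C with g(k) = mex{g(k−s) : s ∈ {2, 3, 7}, s ≤ k}:
g(0) = mex{} = 0
g(1) = mex{} = 0
g(2) = mex{0} = 1
g(3) = mex{0} = 1
g(4) = mex{0,1} = 2
g(5) = mex{1} = 0
g(6) = mex{1,2} = 0
g(7) = mex{0,2} = 1
g(8) = mex{0} = 1
So g(8) = 1.
By the Sprague-Grundy theorem, the Grundy value of a sum of independent games is the XOR of the component values.
Combined value = 1 XOR 1 XOR 1 = 1.

1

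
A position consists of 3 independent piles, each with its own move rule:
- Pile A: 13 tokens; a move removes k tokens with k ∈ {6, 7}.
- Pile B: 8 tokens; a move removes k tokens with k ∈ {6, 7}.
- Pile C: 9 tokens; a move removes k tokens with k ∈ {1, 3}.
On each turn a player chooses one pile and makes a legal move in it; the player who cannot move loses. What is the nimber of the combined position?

For pile A, compute g(0), g(1), … with moves {6, 7}:
k:     0  1  2  3  4  5  6  7  8  9 10 11 12 13
g(k):  0  0  0  0  0  0  1  1  1  1  1  1  2  0
So g(13) = 0.
For pile B, compute g(0), g(1), … with moves {6, 7}:
k:     0  1  2  3  4  5  6  7  8
g(k):  0  0  0  0  0  0  1  1  1
So g(8) = 1.
Grundy values for pile C (subtraction set {1, 3}):
k:     0  1  2  3  4  5  6  7  8  9
g(k):  0  1  0  1  0  1  0  1  0  1
So g(9) = 1.
The value of a disjunctive sum is the nim-sum of the parts.
Combined value = 0 XOR 1 XOR 1 = 0.

0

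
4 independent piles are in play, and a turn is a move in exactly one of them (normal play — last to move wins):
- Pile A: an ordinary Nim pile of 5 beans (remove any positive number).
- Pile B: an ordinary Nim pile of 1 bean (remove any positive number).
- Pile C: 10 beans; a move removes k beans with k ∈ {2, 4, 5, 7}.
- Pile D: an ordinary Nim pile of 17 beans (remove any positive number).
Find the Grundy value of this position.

Pile A is a plain Nim pile of size 5, so its Grundy value is 5.
Pile B is a plain Nim pile of size 1, so its Grundy value is 1.
Grundy values for pile C (subtraction set {2, 4, 5, 7}):
k:     0  1  2  3  4  5  6  7  8  9 10
g(k):  0  0  1  1  2  2  3  3  4  0  0
So g(10) = 0.
Pile D is a plain Nim pile of size 17, so its Grundy value is 17.
The value of a disjunctive sum is the nim-sum of the parts.
Combined value = 5 ⊕ 1 ⊕ 0 ⊕ 17 = 21.

21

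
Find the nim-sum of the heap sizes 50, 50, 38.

38

Bitwise XOR of the heap sizes:
  110010  (50)
  110010  (50)
  100110  (38)
  ------
  100110  (38)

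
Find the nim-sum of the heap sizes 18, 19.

Write each in binary and XOR column by column:
  10010  (18)
  10011  (19)
  -----
  00001  (1)

1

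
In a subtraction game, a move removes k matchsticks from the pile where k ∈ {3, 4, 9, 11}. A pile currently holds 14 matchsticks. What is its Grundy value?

Build the Grundy sequence with g(k) = mex{g(k−s) : s ∈ {3, 4, 9, 11}, s ≤ k}:
k:     0  1  2  3  4  5  6  7  8  9 10 11 12 13 14
g(k):  0  0  0  1  1  1  2  0  0  3  1  1  2  2  0
So g(14) = 0.

0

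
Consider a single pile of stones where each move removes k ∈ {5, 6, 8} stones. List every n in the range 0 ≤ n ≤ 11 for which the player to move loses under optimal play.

0, 1, 2, 3, 4

Build the Grundy sequence with g(k) = mex{g(k−s) : s ∈ {5, 6, 8}, s ≤ k}:
g(0) = mex{} = 0
g(1) = mex{} = 0
g(2) = mex{} = 0
g(3) = mex{} = 0
g(4) = mex{} = 0
g(5) = mex{0} = 1
g(6) = mex{0} = 1
g(7) = mex{0} = 1
g(8) = mex{0} = 1
g(9) = mex{0} = 1
g(10) = mex{0,1} = 2
g(11) = mex{0,1} = 2
The P-positions (g = 0) in 0..11 are 0, 1, 2, 3, 4.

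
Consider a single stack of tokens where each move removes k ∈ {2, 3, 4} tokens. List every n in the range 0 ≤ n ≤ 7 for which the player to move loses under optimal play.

0, 1, 6, 7

Grundy values for subtraction set {2, 3, 4}:
k:     0  1  2  3  4  5  6  7
g(k):  0  0  1  1  2  2  0  0
The P-positions (g = 0) in 0..7 are 0, 1, 6, 7.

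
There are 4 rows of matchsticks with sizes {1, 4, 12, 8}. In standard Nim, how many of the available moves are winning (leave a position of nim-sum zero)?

1

Nim-sum: 1 ^ 4 ^ 12 ^ 8 = 1.
The overall nim-sum is X = 1. A row of size p has a winning move iff p XOR X < p (reduce it to p XOR X).
  1: 1 XOR 1 = 0 < 1 — winning move (to 0).
  4: 4 XOR 1 = 5 ≥ 4 — no move.
  12: 12 XOR 1 = 13 ≥ 12 — no move.
  8: 8 XOR 1 = 9 ≥ 8 — no move.
That gives 1 winning move.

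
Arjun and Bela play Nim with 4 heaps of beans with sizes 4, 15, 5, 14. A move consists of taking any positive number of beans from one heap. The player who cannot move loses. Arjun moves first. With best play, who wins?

Bela wins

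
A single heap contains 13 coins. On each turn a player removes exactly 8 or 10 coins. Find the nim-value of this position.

Grundy values for subtraction set {8, 10}:
g(0) = mex{} = 0
g(1) = mex{} = 0
g(2) = mex{} = 0
g(3) = mex{} = 0
g(4) = mex{} = 0
g(5) = mex{} = 0
g(6) = mex{} = 0
g(7) = mex{} = 0
g(8) = mex{0} = 1
g(9) = mex{0} = 1
g(10) = mex{0} = 1
g(11) = mex{0} = 1
g(12) = mex{0} = 1
g(13) = mex{0} = 1
So g(13) = 1.

1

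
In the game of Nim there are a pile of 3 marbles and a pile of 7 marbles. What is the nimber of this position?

Nim-sum: 3 ⊕ 7 = 4.

4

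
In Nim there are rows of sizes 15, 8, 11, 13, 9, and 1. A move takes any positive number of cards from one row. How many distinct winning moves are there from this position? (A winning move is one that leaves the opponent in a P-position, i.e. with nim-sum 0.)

5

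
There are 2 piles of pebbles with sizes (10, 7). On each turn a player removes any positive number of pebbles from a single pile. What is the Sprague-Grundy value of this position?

13

Compute the nim-sum pairwise:
10 ^ 7 = 13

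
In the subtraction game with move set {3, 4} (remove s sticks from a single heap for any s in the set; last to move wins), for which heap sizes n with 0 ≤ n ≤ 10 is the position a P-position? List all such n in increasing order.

0, 1, 2, 7, 8, 9

Compute g(0), g(1), … for moves {3, 4}:
k:     0  1  2  3  4  5  6  7  8  9 10
g(k):  0  0  0  1  1  1  2  0  0  0  1
The P-positions (g = 0) in 0..10 are 0, 1, 2, 7, 8, 9.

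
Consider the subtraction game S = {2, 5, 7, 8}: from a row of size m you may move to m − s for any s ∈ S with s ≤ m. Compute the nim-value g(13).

0

Build the Grundy sequence with g(k) = mex{g(k−s) : s ∈ {2, 5, 7, 8}, s ≤ k}:
g(0) = mex{} = 0
g(1) = mex{} = 0
g(2) = mex{0} = 1
g(3) = mex{0} = 1
g(4) = mex{1} = 0
g(5) = mex{0,1} = 2
g(6) = mex{0} = 1
g(7) = mex{0,1,2} = 3
g(8) = mex{0,1} = 2
g(9) = mex{0,1,3} = 2
g(10) = mex{1,2} = 0
g(11) = mex{0,1,2} = 3
g(12) = mex{0,2,3} = 1
g(13) = mex{1,2,3} = 0
So g(13) = 0.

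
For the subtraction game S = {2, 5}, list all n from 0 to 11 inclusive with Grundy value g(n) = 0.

0, 1, 4, 7, 8, 11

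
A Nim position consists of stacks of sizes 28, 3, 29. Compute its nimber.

2

Nim-sum: 28 ⊕ 3 ⊕ 29 = 2.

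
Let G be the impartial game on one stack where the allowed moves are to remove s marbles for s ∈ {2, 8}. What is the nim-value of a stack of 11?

0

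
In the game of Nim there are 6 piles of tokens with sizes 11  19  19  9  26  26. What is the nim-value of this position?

2

Nim-sum: 11 ⊕ 19 ⊕ 19 ⊕ 9 ⊕ 26 ⊕ 26 = 2.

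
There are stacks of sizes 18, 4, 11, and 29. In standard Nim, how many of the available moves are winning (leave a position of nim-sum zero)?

Bitwise XOR of the heap sizes:
  10010  (18)
  00100  (4)
  01011  (11)
  11101  (29)
  -----
  00000  (0)
The nim-sum is already 0, so every move leaves a nonzero nim-sum — there are no winning moves.

0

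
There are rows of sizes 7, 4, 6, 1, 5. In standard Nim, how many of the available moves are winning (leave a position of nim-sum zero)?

3

Compute the nim-sum pairwise:
7 ^ 4 = 3
3 ^ 6 = 5
5 ^ 1 = 4
4 ^ 5 = 1
The overall nim-sum is X = 1. A row of size p has a winning move iff p XOR X < p (reduce it to p XOR X).
  7: 7 XOR 1 = 6 < 7 — winning move (to 6).
  4: 4 XOR 1 = 5 ≥ 4 — no move.
  6: 6 XOR 1 = 7 ≥ 6 — no move.
  1: 1 XOR 1 = 0 < 1 — winning move (to 0).
  5: 5 XOR 1 = 4 < 5 — winning move (to 4).
That gives 3 winning moves.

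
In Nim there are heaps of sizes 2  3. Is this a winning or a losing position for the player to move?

Winning position

Compute the nim-sum pairwise:
2 ⊕ 3 = 1
The nim-sum is 1 ≠ 0, so this is an N-position: the player to move can win.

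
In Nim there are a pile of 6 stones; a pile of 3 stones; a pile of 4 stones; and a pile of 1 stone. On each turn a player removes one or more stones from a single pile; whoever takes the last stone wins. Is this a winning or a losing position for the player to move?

Compute the nim-sum pairwise:
6 ⊕ 3 = 5
5 ⊕ 4 = 1
1 ⊕ 1 = 0
The nim-sum is 0, so this is a P-position: the player to move is in a losing position under optimal play.

Losing position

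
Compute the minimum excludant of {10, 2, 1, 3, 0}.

4

The values 0, 1, 2, 3 are all present; 4 is the first non-negative integer missing from the set.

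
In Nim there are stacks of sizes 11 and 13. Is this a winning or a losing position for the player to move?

Winning position

Nim-sum: 11 ⊕ 13 = 6.
The nim-sum is 6 ≠ 0, so this is an N-position: the player to move can win.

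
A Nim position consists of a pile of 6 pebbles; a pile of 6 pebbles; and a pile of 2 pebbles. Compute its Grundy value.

2

Compute the nim-sum pairwise:
6 XOR 6 = 0
0 XOR 2 = 2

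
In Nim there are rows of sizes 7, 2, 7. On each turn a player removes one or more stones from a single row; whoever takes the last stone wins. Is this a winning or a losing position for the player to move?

Winning position

Nim-sum: 7 ⊕ 2 ⊕ 7 = 2.
The nim-sum is 2 ≠ 0, so this is an N-position: the player to move can win.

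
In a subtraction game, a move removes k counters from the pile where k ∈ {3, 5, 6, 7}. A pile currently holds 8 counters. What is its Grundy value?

Build the Grundy sequence with g(k) = mex{g(k−s) : s ∈ {3, 5, 6, 7}, s ≤ k}:
k:     0  1  2  3  4  5  6  7  8
g(k):  0  0  0  1  1  1  2  2  2
So g(8) = 2.

2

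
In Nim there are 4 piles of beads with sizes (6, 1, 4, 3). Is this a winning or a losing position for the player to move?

Losing position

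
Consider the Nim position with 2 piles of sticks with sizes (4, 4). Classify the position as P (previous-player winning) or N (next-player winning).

P-position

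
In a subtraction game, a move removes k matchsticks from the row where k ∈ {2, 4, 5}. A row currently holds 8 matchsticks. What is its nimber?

0

Compute g(0), g(1), … for moves {2, 4, 5}:
k:     0  1  2  3  4  5  6  7  8
g(k):  0  0  1  1  2  2  3  0  0
So g(8) = 0.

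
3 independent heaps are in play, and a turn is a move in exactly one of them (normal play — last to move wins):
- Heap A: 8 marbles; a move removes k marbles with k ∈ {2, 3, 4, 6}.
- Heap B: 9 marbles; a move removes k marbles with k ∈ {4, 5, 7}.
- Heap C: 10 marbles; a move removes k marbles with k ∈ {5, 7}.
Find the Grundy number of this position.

0

Build the Grundy sequence for heap A with g(k) = mex{g(k−s) : s ∈ {2, 3, 4, 6}, s ≤ k}:
g(0) = mex{} = 0
g(1) = mex{} = 0
g(2) = mex{0} = 1
g(3) = mex{0} = 1
g(4) = mex{0,1} = 2
g(5) = mex{0,1} = 2
g(6) = mex{0,1,2} = 3
g(7) = mex{0,1,2} = 3
g(8) = mex{1,2,3} = 0
So g(8) = 0.
Build the Grundy sequence for heap B with g(k) = mex{g(k−s) : s ∈ {4, 5, 7}, s ≤ k}:
k:     0  1  2  3  4  5  6  7  8  9
g(k):  0  0  0  0  1  1  1  1  2  2
So g(9) = 2.
Grundy values for heap C (subtraction set {5, 7}):
g(0) = mex{} = 0
g(1) = mex{} = 0
g(2) = mex{} = 0
g(3) = mex{} = 0
g(4) = mex{} = 0
g(5) = mex{0} = 1
g(6) = mex{0} = 1
g(7) = mex{0} = 1
g(8) = mex{0} = 1
g(9) = mex{0} = 1
g(10) = mex{0,1} = 2
So g(10) = 2.
By the Sprague-Grundy theorem, the Grundy value of a sum of independent games is the XOR of the component values.
Combined value = 0 ⊕ 2 ⊕ 2 = 0.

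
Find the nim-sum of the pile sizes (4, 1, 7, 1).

Write each in binary and XOR column by column:
  100  (4)
  001  (1)
  111  (7)
  001  (1)
  ---
  011  (3)

3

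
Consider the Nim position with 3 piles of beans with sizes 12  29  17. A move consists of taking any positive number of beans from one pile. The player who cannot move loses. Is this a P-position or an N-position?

P-position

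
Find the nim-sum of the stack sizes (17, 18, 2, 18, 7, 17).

5

Nim-sum: 17 ^ 18 ^ 2 ^ 18 ^ 7 ^ 17 = 5.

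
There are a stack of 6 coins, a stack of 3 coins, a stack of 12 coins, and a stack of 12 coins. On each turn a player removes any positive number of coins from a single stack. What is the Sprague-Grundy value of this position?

5

Compute the nim-sum pairwise:
6 XOR 3 = 5
5 XOR 12 = 9
9 XOR 12 = 5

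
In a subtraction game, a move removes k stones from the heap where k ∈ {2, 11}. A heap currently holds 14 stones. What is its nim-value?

0

Compute g(0), g(1), … for moves {2, 11}:
g(0) = mex{} = 0
g(1) = mex{} = 0
g(2) = mex{0} = 1
g(3) = mex{0} = 1
g(4) = mex{1} = 0
g(5) = mex{1} = 0
g(6) = mex{0} = 1
g(7) = mex{0} = 1
g(8) = mex{1} = 0
g(9) = mex{1} = 0
g(10) = mex{0} = 1
g(11) = mex{0} = 1
g(12) = mex{0,1} = 2
g(13) = mex{1} = 0
g(14) = mex{1,2} = 0
So g(14) = 0.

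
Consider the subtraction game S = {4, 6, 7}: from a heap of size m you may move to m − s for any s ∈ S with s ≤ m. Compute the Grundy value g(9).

2

Build the Grundy sequence with g(k) = mex{g(k−s) : s ∈ {4, 6, 7}, s ≤ k}:
k:     0  1  2  3  4  5  6  7  8  9
g(k):  0  0  0  0  1  1  1  1  2  2
So g(9) = 2.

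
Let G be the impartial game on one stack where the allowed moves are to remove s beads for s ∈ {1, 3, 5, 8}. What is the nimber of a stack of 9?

Compute g(0), g(1), … for moves {1, 3, 5, 8}:
k:     0  1  2  3  4  5  6  7  8  9
g(k):  0  1  0  1  0  1  0  1  2  3
So g(9) = 3.

3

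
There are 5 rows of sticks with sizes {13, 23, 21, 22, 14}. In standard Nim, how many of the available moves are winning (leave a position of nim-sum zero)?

3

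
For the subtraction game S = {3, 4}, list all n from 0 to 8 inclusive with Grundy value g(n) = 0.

0, 1, 2, 7, 8

Compute g(0), g(1), … for moves {3, 4}:
k:     0  1  2  3  4  5  6  7  8
g(k):  0  0  0  1  1  1  2  0  0
The P-positions (g = 0) in 0..8 are 0, 1, 2, 7, 8.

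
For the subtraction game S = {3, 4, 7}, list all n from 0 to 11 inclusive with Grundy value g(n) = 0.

0, 1, 2, 10, 11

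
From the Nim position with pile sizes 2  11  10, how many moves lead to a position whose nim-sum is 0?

3

Compute the nim-sum pairwise:
2 XOR 11 = 9
9 XOR 10 = 3
The overall nim-sum is X = 3. A pile of size p has a winning move iff p XOR X < p (reduce it to p XOR X).
  2: 2 XOR 3 = 1 < 2 — winning move (to 1).
  11: 11 XOR 3 = 8 < 11 — winning move (to 8).
  10: 10 XOR 3 = 9 < 10 — winning move (to 9).
That gives 3 winning moves.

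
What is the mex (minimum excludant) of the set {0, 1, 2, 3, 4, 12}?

5

The values 0, 1, 2, 3, 4 are all present; 5 is the first non-negative integer missing from the set.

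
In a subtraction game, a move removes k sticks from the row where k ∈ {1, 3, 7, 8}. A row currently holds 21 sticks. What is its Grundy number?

0

Compute g(0), g(1), … for moves {1, 3, 7, 8}:
k:     0  1  2  3  4  5  6  7  8  9 10 11 12 13 14 15 16 17 18 19 20 21
g(k):  0  1  0  1  0  1  0  1  2  3  2  3  2  3  2  0  1  0  1  0  1  0
So g(21) = 0.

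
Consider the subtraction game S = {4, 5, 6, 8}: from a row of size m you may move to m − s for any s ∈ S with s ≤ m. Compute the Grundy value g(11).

2

Compute g(0), g(1), … for moves {4, 5, 6, 8}:
g(0) = mex{} = 0
g(1) = mex{} = 0
g(2) = mex{} = 0
g(3) = mex{} = 0
g(4) = mex{0} = 1
g(5) = mex{0} = 1
g(6) = mex{0} = 1
g(7) = mex{0} = 1
g(8) = mex{0,1} = 2
g(9) = mex{0,1} = 2
g(10) = mex{0,1} = 2
g(11) = mex{0,1} = 2
So g(11) = 2.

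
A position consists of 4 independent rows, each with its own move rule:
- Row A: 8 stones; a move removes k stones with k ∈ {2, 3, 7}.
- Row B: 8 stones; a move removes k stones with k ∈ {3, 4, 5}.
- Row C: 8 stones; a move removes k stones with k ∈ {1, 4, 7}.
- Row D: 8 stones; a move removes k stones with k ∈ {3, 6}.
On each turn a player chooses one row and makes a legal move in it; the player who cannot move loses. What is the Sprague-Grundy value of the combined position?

3

Build the Grundy sequence for row A with g(k) = mex{g(k−s) : s ∈ {2, 3, 7}, s ≤ k}:
k:     0  1  2  3  4  5  6  7  8
g(k):  0  0  1  1  2  0  0  1  1
So g(8) = 1.
Build the Grundy sequence for row B with g(k) = mex{g(k−s) : s ∈ {3, 4, 5}, s ≤ k}:
g(0) = mex{} = 0
g(1) = mex{} = 0
g(2) = mex{} = 0
g(3) = mex{0} = 1
g(4) = mex{0} = 1
g(5) = mex{0} = 1
g(6) = mex{0,1} = 2
g(7) = mex{0,1} = 2
g(8) = mex{1} = 0
So g(8) = 0.
Build the Grundy sequence for row C with g(k) = mex{g(k−s) : s ∈ {1, 4, 7}, s ≤ k}:
k:     0  1  2  3  4  5  6  7  8
g(k):  0  1  0  1  2  0  1  2  0
So g(8) = 0.
For row D, compute g(0), g(1), … with moves {3, 6}:
k:     0  1  2  3  4  5  6  7  8
g(k):  0  0  0  1  1  1  2  2  2
So g(8) = 2.
The value of a disjunctive sum is the nim-sum of the parts.
Combined value = 1 XOR 0 XOR 0 XOR 2 = 3.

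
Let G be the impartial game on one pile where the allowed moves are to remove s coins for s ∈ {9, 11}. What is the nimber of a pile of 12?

1

Compute g(0), g(1), … for moves {9, 11}:
k:     0  1  2  3  4  5  6  7  8  9 10 11 12
g(k):  0  0  0  0  0  0  0  0  0  1  1  1  1
So g(12) = 1.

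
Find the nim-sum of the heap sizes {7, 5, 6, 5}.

In binary:
  111  (7)
  101  (5)
  110  (6)
  101  (5)
  ---
  001  (1)

1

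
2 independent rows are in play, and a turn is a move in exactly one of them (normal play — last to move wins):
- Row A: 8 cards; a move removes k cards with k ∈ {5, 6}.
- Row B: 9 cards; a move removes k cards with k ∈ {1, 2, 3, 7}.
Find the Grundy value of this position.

0

Build the Grundy sequence for row A with g(k) = mex{g(k−s) : s ∈ {5, 6}, s ≤ k}:
g(0) = mex{} = 0
g(1) = mex{} = 0
g(2) = mex{} = 0
g(3) = mex{} = 0
g(4) = mex{} = 0
g(5) = mex{0} = 1
g(6) = mex{0} = 1
g(7) = mex{0} = 1
g(8) = mex{0} = 1
So g(8) = 1.
Grundy values for row B (subtraction set {1, 2, 3, 7}):
g(0) = mex{} = 0
g(1) = mex{0} = 1
g(2) = mex{0,1} = 2
g(3) = mex{0,1,2} = 3
g(4) = mex{1,2,3} = 0
g(5) = mex{0,2,3} = 1
g(6) = mex{0,1,3} = 2
g(7) = mex{0,1,2} = 3
g(8) = mex{1,2,3} = 0
g(9) = mex{0,2,3} = 1
So g(9) = 1.
By the Sprague-Grundy theorem, the Grundy value of a sum of independent games is the XOR of the component values.
Combined value = 1 ⊕ 1 = 0.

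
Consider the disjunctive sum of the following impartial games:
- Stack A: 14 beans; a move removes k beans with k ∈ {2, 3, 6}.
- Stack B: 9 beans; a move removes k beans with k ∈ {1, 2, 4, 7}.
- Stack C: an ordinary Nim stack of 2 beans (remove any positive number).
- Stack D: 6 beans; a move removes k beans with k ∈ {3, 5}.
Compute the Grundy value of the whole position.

0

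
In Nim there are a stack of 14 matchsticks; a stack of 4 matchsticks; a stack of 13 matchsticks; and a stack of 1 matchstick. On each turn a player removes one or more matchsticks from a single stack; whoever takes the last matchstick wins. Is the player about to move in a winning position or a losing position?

Winning position

Write each in binary and XOR column by column:
  1110  (14)
  0100  (4)
  1101  (13)
  0001  (1)
  ----
  0110  (6)
The nim-sum is 6 ≠ 0, so this is an N-position: the player to move can win.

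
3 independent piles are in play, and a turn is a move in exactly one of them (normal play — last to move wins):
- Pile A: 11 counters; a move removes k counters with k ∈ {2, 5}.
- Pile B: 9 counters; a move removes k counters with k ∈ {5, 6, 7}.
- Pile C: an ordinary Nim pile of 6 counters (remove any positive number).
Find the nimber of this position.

For pile A, compute g(0), g(1), … with moves {2, 5}:
k:     0  1  2  3  4  5  6  7  8  9 10 11
g(k):  0  0  1  1  0  2  1  0  0  1  1  0
So g(11) = 0.
Build the Grundy sequence for pile B with g(k) = mex{g(k−s) : s ∈ {5, 6, 7}, s ≤ k}:
k:     0  1  2  3  4  5  6  7  8  9
g(k):  0  0  0  0  0  1  1  1  1  1
So g(9) = 1.
Pile C is a plain Nim pile of size 6, so its Grundy value is 6.
By the Sprague-Grundy theorem, the Grundy value of a sum of independent games is the XOR of the component values.
Combined value = 0 ⊕ 1 ⊕ 6 = 7.

7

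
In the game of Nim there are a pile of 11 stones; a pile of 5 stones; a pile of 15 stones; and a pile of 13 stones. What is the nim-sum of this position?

12

Bitwise XOR of the heap sizes:
  1011  (11)
  0101  (5)
  1111  (15)
  1101  (13)
  ----
  1100  (12)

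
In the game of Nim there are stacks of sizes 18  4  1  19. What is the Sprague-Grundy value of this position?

4

Compute the nim-sum pairwise:
18 XOR 4 = 22
22 XOR 1 = 23
23 XOR 19 = 4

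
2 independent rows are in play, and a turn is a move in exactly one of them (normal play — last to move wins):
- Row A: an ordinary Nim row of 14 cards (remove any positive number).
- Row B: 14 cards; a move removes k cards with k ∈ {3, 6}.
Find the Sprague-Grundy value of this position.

Row A is a plain Nim row of size 14, so its Grundy value is 14.
For row B, compute g(0), g(1), … with moves {3, 6}:
k:     0  1  2  3  4  5  6  7  8  9 10 11 12 13 14
g(k):  0  0  0  1  1  1  2  2  2  0  0  0  1  1  1
So g(14) = 1.
By the Sprague-Grundy theorem, the Grundy value of a sum of independent games is the XOR of the component values.
Combined value = 14 XOR 1 = 15.

15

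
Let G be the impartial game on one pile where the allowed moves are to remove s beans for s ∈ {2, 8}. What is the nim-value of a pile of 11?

Compute g(0), g(1), … for moves {2, 8}:
k:     0  1  2  3  4  5  6  7  8  9 10 11
g(k):  0  0  1  1  0  0  1  1  2  2  0  0
So g(11) = 0.

0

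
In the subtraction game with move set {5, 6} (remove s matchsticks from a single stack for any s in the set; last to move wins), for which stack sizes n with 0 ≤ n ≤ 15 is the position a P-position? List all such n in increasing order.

0, 1, 2, 3, 4, 11, 12, 13, 14, 15

Build the Grundy sequence with g(k) = mex{g(k−s) : s ∈ {5, 6}, s ≤ k}:
k:     0  1  2  3  4  5  6  7  8  9 10 11 12 13 14 15
g(k):  0  0  0  0  0  1  1  1  1  1  2  0  0  0  0  0
The P-positions (g = 0) in 0..15 are 0, 1, 2, 3, 4, 11, 12, 13, 14, 15.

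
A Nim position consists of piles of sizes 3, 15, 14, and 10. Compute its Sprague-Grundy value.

8

Nim-sum: 3 ^ 15 ^ 14 ^ 10 = 8.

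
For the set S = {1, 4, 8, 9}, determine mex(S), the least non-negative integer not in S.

0

0 is not in the set, so the mex is 0.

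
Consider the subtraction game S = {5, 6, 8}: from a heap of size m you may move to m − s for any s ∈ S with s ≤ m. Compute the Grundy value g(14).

0

Compute g(0), g(1), … for moves {5, 6, 8}:
g(0) = mex{} = 0
g(1) = mex{} = 0
g(2) = mex{} = 0
g(3) = mex{} = 0
g(4) = mex{} = 0
g(5) = mex{0} = 1
g(6) = mex{0} = 1
g(7) = mex{0} = 1
g(8) = mex{0} = 1
g(9) = mex{0} = 1
g(10) = mex{0,1} = 2
g(11) = mex{0,1} = 2
g(12) = mex{0,1} = 2
g(13) = mex{1} = 0
g(14) = mex{1} = 0
So g(14) = 0.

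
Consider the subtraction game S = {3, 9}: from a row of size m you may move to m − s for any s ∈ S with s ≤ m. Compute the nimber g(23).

Build the Grundy sequence with g(k) = mex{g(k−s) : s ∈ {3, 9}, s ≤ k}:
k:     0  1  2  3  4  5  6  7  8  9 10 11 12 13 14 15 16 17 18 19 20 21 22 23
g(k):  0  0  0  1  1  1  0  0  0  1  1  1  0  0  0  1  1  1  0  0  0  1  1  1
So g(23) = 1.

1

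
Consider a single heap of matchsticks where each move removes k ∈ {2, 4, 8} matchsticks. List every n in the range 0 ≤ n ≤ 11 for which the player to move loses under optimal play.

Grundy values for subtraction set {2, 4, 8}:
g(0) = mex{} = 0
g(1) = mex{} = 0
g(2) = mex{0} = 1
g(3) = mex{0} = 1
g(4) = mex{0,1} = 2
g(5) = mex{0,1} = 2
g(6) = mex{1,2} = 0
g(7) = mex{1,2} = 0
g(8) = mex{0,2} = 1
g(9) = mex{0,2} = 1
g(10) = mex{0,1} = 2
g(11) = mex{0,1} = 2
The P-positions (g = 0) in 0..11 are 0, 1, 6, 7.

0, 1, 6, 7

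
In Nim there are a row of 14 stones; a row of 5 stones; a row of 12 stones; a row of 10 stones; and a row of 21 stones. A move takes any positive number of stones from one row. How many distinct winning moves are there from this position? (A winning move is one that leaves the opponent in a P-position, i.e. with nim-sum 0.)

1

Nim-sum: 14 XOR 5 XOR 12 XOR 10 XOR 21 = 24.
The overall nim-sum is X = 24. A row of size p has a winning move iff p XOR X < p (reduce it to p XOR X).
  14: 14 XOR 24 = 22 ≥ 14 — no move.
  5: 5 XOR 24 = 29 ≥ 5 — no move.
  12: 12 XOR 24 = 20 ≥ 12 — no move.
  10: 10 XOR 24 = 18 ≥ 10 — no move.
  21: 21 XOR 24 = 13 < 21 — winning move (to 13).
That gives 1 winning move.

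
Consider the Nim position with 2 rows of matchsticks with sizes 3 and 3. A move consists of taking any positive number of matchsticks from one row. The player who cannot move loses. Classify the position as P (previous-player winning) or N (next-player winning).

Compute the nim-sum pairwise:
3 ⊕ 3 = 0
The nim-sum is 0, so this is a P-position: the player to move is in a losing position under optimal play.

P-position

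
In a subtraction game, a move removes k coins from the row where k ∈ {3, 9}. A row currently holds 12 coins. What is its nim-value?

Compute g(0), g(1), … for moves {3, 9}:
g(0) = mex{} = 0
g(1) = mex{} = 0
g(2) = mex{} = 0
g(3) = mex{0} = 1
g(4) = mex{0} = 1
g(5) = mex{0} = 1
g(6) = mex{1} = 0
g(7) = mex{1} = 0
g(8) = mex{1} = 0
g(9) = mex{0} = 1
g(10) = mex{0} = 1
g(11) = mex{0} = 1
g(12) = mex{1} = 0
So g(12) = 0.

0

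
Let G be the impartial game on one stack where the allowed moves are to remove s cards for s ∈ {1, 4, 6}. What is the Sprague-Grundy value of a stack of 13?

Grundy values for subtraction set {1, 4, 6}:
k:     0  1  2  3  4  5  6  7  8  9 10 11 12 13
g(k):  0  1  0  1  2  0  1  0  1  2  0  1  0  1
So g(13) = 1.

1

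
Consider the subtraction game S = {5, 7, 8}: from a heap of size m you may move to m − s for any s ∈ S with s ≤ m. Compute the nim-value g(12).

Grundy values for subtraction set {5, 7, 8}:
k:     0  1  2  3  4  5  6  7  8  9 10 11 12
g(k):  0  0  0  0  0  1  1  1  1  1  2  2  2
So g(12) = 2.

2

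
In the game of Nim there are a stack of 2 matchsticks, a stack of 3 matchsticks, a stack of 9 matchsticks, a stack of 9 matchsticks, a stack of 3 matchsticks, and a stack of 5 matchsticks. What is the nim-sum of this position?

7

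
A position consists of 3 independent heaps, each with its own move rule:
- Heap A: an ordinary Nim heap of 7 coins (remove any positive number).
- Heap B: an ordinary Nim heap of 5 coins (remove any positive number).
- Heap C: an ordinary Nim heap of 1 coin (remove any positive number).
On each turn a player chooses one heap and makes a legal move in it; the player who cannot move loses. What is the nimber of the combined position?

Heap A is a plain Nim heap of size 7, so its Grundy value is 7.
Heap B is a plain Nim heap of size 5, so its Grundy value is 5.
Heap C is a plain Nim heap of size 1, so its Grundy value is 1.
The value of a disjunctive sum is the nim-sum of the parts.
Combined value = 7 ⊕ 5 ⊕ 1 = 3.

3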